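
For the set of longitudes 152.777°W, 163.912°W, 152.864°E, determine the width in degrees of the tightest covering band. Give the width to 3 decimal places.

54.359°

Sort the longitudes: -163.912°, -152.777°, +152.864°.
Eastward gaps between consecutive values (wrapping around): 11.135°, 305.641°, 43.224°.
Largest gap = 305.641° ⇒ minimal covering band is its complement: 360° − 305.641° = 54.359°.
Band runs from +152.864° eastward to -152.777°, crossing the antimeridian.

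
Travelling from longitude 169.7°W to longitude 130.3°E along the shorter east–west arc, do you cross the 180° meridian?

Naïve |130.3 − -169.7| = 300.0° > 180°, so the shorter arc goes the other way round — across 180°.
Signed shortest Δλ = ((130.3 − -169.7 + 180) mod 360) − 180 = -60.0°.
Going west by 60.0° from -169.7° passes through 180° before reaching +130.3°.

Yes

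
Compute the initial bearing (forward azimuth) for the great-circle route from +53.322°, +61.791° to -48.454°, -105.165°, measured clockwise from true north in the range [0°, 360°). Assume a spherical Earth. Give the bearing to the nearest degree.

295°

Δλ = -105.165 − 61.791 = -166.956°.
θ = atan2( sin Δλ · cos φ₂ , cos φ₁ · sin φ₂ − sin φ₁ · cos φ₂ · cos Δλ )
  = atan2(-0.14969, 0.07114) = -64.582° → normalised to [0°, 360°): 295.418°.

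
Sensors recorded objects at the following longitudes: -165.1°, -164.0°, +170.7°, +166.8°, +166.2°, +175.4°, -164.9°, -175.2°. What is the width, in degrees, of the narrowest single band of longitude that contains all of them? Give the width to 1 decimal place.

29.8°

Sort the longitudes: -175.2°, -165.1°, -164.9°, -164.0°, +166.2°, +166.8°, +170.7°, +175.4°.
Eastward gaps between consecutive values (wrapping around): 10.1°, 0.2°, 0.9°, 330.2°, 0.6°, 3.9°, 4.7°, 9.4°.
Largest gap = 330.2° ⇒ minimal covering band is its complement: 360° − 330.2° = 29.8°.
Band runs from +166.2° eastward to -164.0°, crossing the antimeridian.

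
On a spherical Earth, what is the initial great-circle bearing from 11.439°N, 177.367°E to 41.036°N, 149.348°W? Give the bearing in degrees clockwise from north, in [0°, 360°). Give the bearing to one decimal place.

Δλ = -149.348 − 177.367 = -326.715°; wrapped into (−180°, 180°]: 33.285°.
θ = atan2( sin Δλ · cos φ₂ , cos φ₁ · sin φ₂ − sin φ₁ · cos φ₂ · cos Δλ )
  = atan2(0.41396, 0.51844) = 38.607° → normalised to [0°, 360°): 38.607°.

38.6°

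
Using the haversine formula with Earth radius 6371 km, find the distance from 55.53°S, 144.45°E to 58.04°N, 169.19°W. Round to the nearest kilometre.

Δλ = -169.19 − 144.45 = -313.64°; wrapped into (−180°, 180°]: 46.36°.
Δφ = 58.04 − -55.53 = 113.57°.
a = sin²(Δφ/2) + cos φ₁ · cos φ₂ · sin²(Δλ/2) = 0.746352.
c = 2·atan2(√a, √(1−a)) = 2.08599 rad → d = 6371·c ≈ 13289.84 km.

13290 km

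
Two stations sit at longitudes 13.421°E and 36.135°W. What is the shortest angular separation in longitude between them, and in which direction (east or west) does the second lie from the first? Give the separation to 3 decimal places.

49.556° west

Raw difference: -36.135 − 13.421 = -49.556°.
Normalise into (−180°, 180°]: -49.556° stays -49.556°.
Negative ⇒ the second point lies to the west; separation 49.556°.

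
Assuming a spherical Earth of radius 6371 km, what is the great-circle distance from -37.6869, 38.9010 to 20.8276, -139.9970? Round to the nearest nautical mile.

9793 nmi

Δλ = -139.9970 − 38.9010 = -178.8980°.
Δφ = 20.8276 − -37.6869 = 58.5145°.
a = sin²(Δφ/2) + cos φ₁ · cos φ₂ · sin²(Δλ/2) = 0.978442.
c = 2·atan2(√a, √(1−a)) = 2.84687 rad → d = 6371·c ≈ 18137.42 km ≈ 9793.42 nmi.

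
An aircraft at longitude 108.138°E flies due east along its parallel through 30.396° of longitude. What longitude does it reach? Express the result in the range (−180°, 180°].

Start at +108.138°; shift +30.396° → +138.534°.
+138.534° already lies in (−180°, 180°].

138.534°E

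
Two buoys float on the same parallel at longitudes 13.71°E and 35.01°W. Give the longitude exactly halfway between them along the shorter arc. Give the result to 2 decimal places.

10.65°W

Signed shortest Δλ from +13.71° to -35.01° is -48.72°.
Midpoint longitude = +13.71° + (-48.72°)/2 = +13.71° − 24.36° = -10.65°.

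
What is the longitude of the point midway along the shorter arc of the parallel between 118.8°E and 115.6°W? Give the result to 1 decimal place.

178.4°W

Signed shortest Δλ from +118.8° to -115.6° is +125.6°.
Midpoint longitude = +118.8° + (+125.6°)/2 = +118.8° + 62.8° = +181.6°.
Normalise into (−180°, 180°]: -178.4°.
(The naïve average (+118.8 + -115.6)/2 = 1.6° is on the wrong side of the globe.)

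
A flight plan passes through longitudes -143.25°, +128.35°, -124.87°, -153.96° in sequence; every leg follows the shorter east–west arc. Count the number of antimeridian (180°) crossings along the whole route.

Leg 1: -143.25° → +128.35°, shortest Δλ = -88.4° (west) — crosses 180°.
Leg 2: +128.35° → -124.87°, shortest Δλ = 106.78° (east) — crosses 180°.
Leg 3: -124.87° → -153.96°, shortest Δλ = -29.09° (west) — does not cross 180°.
Total crossings: 2.

2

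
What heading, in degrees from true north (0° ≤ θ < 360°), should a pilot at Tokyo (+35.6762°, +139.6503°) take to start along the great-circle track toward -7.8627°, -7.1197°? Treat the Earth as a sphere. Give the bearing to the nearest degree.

Δλ = -7.1197 − 139.6503 = -146.7700°.
θ = atan2( sin Δλ · cos φ₂ , cos φ₁ · sin φ₂ − sin φ₁ · cos φ₂ · cos Δλ )
  = atan2(-0.54285, 0.37212) = -55.569° → normalised to [0°, 360°): 304.431°.

304°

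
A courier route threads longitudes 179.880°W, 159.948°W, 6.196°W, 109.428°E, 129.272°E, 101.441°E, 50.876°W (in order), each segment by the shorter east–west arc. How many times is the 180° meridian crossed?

0

Leg 1: -179.880° → -159.948°, shortest Δλ = 19.932° (east) — does not cross 180°.
Leg 2: -159.948° → -6.196°, shortest Δλ = 153.752° (east) — does not cross 180°.
Leg 3: -6.196° → +109.428°, shortest Δλ = 115.624° (east) — does not cross 180°.
Leg 4: +109.428° → +129.272°, shortest Δλ = 19.844° (east) — does not cross 180°.
Leg 5: +129.272° → +101.441°, shortest Δλ = -27.831° (west) — does not cross 180°.
Leg 6: +101.441° → -50.876°, shortest Δλ = -152.317° (west) — does not cross 180°.
Total crossings: 0.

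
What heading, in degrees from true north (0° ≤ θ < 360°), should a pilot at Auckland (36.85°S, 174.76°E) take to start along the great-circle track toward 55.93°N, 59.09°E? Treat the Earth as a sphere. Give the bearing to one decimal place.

Δλ = 59.09 − 174.76 = -115.67°.
θ = atan2( sin Δλ · cos φ₂ , cos φ₁ · sin φ₂ − sin φ₁ · cos φ₂ · cos Δλ )
  = atan2(-0.50492, 0.51732) = -44.305° → normalised to [0°, 360°): 315.695°.

315.7°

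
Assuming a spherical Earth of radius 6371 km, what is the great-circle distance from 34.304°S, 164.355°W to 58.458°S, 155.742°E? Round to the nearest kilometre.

Δλ = 155.742 − -164.355 = 320.097°; wrapped into (−180°, 180°]: -39.903°.
Δφ = -58.458 − -34.304 = -24.154°.
a = sin²(Δφ/2) + cos φ₁ · cos φ₂ · sin²(Δλ/2) = 0.094090.
c = 2·atan2(√a, √(1−a)) = 0.62354 rad → d = 6371·c ≈ 3972.54 km.

3973 km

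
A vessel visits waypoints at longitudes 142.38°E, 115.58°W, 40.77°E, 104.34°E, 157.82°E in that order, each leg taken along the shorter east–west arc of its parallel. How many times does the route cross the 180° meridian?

Leg 1: +142.38° → -115.58°, shortest Δλ = 102.04° (east) — crosses 180°.
Leg 2: -115.58° → +40.77°, shortest Δλ = 156.35° (east) — does not cross 180°.
Leg 3: +40.77° → +104.34°, shortest Δλ = 63.57° (east) — does not cross 180°.
Leg 4: +104.34° → +157.82°, shortest Δλ = 53.48° (east) — does not cross 180°.
Total crossings: 1.

1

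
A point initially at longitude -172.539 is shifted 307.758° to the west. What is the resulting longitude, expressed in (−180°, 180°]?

Start at -172.539°; shift −307.758° → -480.297°.
-480.297° lies outside (−180°, 180°]; add 360° → -120.297°.

-120.297°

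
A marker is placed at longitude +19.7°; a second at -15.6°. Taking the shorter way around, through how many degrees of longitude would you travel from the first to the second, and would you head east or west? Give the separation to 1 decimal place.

35.3° west

Raw difference: -15.6 − 19.7 = -35.3°.
Normalise into (−180°, 180°]: -35.3° stays -35.3°.
Negative ⇒ the second point lies to the west; separation 35.3°.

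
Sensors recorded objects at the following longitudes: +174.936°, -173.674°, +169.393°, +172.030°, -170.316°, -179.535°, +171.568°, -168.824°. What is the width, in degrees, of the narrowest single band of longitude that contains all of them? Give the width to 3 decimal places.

21.783°

Sort the longitudes: -179.535°, -173.674°, -170.316°, -168.824°, +169.393°, +171.568°, +172.030°, +174.936°.
Eastward gaps between consecutive values (wrapping around): 5.861°, 3.358°, 1.492°, 338.217°, 2.175°, 0.462°, 2.906°, 5.529°.
Largest gap = 338.217° ⇒ minimal covering band is its complement: 360° − 338.217° = 21.783°.
Band runs from +169.393° eastward to -168.824°, crossing the antimeridian.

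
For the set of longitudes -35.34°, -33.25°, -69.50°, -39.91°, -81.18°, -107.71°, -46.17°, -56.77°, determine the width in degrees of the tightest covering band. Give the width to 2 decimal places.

Sort the longitudes: -107.71°, -81.18°, -69.50°, -56.77°, -46.17°, -39.91°, -35.34°, -33.25°.
Eastward gaps between consecutive values (wrapping around): 26.53°, 11.68°, 12.73°, 10.60°, 6.26°, 4.57°, 2.09°, 285.54°.
Largest gap = 285.54° ⇒ minimal covering band is its complement: 360° − 285.54° = 74.46°.
Band runs from -107.71° eastward to -33.25°.

74.46°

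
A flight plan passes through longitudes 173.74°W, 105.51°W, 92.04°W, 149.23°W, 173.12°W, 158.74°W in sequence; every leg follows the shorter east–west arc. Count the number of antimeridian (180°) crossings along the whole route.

0

Leg 1: -173.74° → -105.51°, shortest Δλ = 68.23° (east) — does not cross 180°.
Leg 2: -105.51° → -92.04°, shortest Δλ = 13.47° (east) — does not cross 180°.
Leg 3: -92.04° → -149.23°, shortest Δλ = -57.19° (west) — does not cross 180°.
Leg 4: -149.23° → -173.12°, shortest Δλ = -23.89° (west) — does not cross 180°.
Leg 5: -173.12° → -158.74°, shortest Δλ = 14.38° (east) — does not cross 180°.
Total crossings: 0.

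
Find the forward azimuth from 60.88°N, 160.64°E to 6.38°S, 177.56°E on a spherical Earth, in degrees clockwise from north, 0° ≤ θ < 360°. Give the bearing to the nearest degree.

162°

Δλ = 177.56 − 160.64 = 16.92°.
θ = atan2( sin Δλ · cos φ₂ , cos φ₁ · sin φ₂ − sin φ₁ · cos φ₂ · cos Δλ )
  = atan2(0.28923, -0.88469) = 161.896° → normalised to [0°, 360°): 161.896°.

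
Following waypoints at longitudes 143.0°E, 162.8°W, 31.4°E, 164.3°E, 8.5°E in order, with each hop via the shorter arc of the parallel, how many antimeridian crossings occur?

Leg 1: +143.0° → -162.8°, shortest Δλ = 54.2° (east) — crosses 180°.
Leg 2: -162.8° → +31.4°, shortest Δλ = -165.8° (west) — crosses 180°.
Leg 3: +31.4° → +164.3°, shortest Δλ = 132.9° (east) — does not cross 180°.
Leg 4: +164.3° → +8.5°, shortest Δλ = -155.8° (west) — does not cross 180°.
Total crossings: 2.

2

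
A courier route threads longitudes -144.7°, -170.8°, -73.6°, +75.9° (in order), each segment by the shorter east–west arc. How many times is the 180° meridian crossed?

0

Leg 1: -144.7° → -170.8°, shortest Δλ = -26.1° (west) — does not cross 180°.
Leg 2: -170.8° → -73.6°, shortest Δλ = 97.2° (east) — does not cross 180°.
Leg 3: -73.6° → +75.9°, shortest Δλ = 149.5° (east) — does not cross 180°.
Total crossings: 0.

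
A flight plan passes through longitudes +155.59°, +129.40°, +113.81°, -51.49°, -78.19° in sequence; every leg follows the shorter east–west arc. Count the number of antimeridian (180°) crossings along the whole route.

Leg 1: +155.59° → +129.40°, shortest Δλ = -26.19° (west) — does not cross 180°.
Leg 2: +129.40° → +113.81°, shortest Δλ = -15.59° (west) — does not cross 180°.
Leg 3: +113.81° → -51.49°, shortest Δλ = -165.3° (west) — does not cross 180°.
Leg 4: -51.49° → -78.19°, shortest Δλ = -26.7° (west) — does not cross 180°.
Total crossings: 0.

0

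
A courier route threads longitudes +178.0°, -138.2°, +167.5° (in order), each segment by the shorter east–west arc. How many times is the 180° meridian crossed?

2

Leg 1: +178.0° → -138.2°, shortest Δλ = 43.8° (east) — crosses 180°.
Leg 2: -138.2° → +167.5°, shortest Δλ = -54.3° (west) — crosses 180°.
Total crossings: 2.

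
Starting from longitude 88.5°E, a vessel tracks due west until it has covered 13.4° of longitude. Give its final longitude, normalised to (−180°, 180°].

75.1°E

Start at +88.5°; shift −13.4° → +75.1°.
+75.1° already lies in (−180°, 180°].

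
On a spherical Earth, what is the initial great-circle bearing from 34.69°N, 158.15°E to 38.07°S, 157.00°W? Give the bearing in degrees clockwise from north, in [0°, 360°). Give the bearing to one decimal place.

146.0°

Δλ = -157.00 − 158.15 = -315.15°; wrapped into (−180°, 180°]: 44.85°.
θ = atan2( sin Δλ · cos φ₂ , cos φ₁ · sin φ₂ − sin φ₁ · cos φ₂ · cos Δλ )
  = atan2(0.55522, -0.82467) = 146.049° → normalised to [0°, 360°): 146.049°.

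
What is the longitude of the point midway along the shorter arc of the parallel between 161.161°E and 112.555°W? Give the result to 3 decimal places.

Signed shortest Δλ from +161.161° to -112.555° is +86.284°.
Midpoint longitude = +161.161° + (+86.284°)/2 = +161.161° + 43.142° = +204.303°.
Normalise into (−180°, 180°]: -155.697°.
(The naïve average (+161.161 + -112.555)/2 = 24.303° is on the wrong side of the globe.)

155.697°W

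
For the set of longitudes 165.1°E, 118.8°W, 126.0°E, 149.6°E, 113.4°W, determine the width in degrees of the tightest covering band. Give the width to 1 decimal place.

Sort the longitudes: -118.8°, -113.4°, +126.0°, +149.6°, +165.1°.
Eastward gaps between consecutive values (wrapping around): 5.4°, 239.4°, 23.6°, 15.5°, 76.1°.
Largest gap = 239.4° ⇒ minimal covering band is its complement: 360° − 239.4° = 120.6°.
Band runs from +126.0° eastward to -113.4°, crossing the antimeridian.

120.6°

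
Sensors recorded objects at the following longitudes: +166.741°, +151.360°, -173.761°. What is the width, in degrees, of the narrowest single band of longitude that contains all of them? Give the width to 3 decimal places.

Sort the longitudes: -173.761°, +151.360°, +166.741°.
Eastward gaps between consecutive values (wrapping around): 325.121°, 15.381°, 19.498°.
Largest gap = 325.121° ⇒ minimal covering band is its complement: 360° − 325.121° = 34.879°.
Band runs from +151.360° eastward to -173.761°, crossing the antimeridian.

34.879°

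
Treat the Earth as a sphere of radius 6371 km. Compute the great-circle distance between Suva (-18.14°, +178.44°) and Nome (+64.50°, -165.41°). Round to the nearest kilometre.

Δλ = -165.41 − 178.44 = -343.85°; wrapped into (−180°, 180°]: 16.15°.
Δφ = 64.50 − -18.14 = 82.64°.
a = sin²(Δφ/2) + cos φ₁ · cos φ₂ · sin²(Δλ/2) = 0.444021.
c = 2·atan2(√a, √(1−a)) = 1.45860 rad → d = 6371·c ≈ 9292.76 km.

9293 km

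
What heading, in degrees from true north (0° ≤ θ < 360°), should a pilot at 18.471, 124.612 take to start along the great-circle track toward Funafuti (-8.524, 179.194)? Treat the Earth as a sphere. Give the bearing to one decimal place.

111.8°

Δλ = 179.194 − 124.612 = 54.582°.
θ = atan2( sin Δλ · cos φ₂ , cos φ₁ · sin φ₂ − sin φ₁ · cos φ₂ · cos Δλ )
  = atan2(0.80594, -0.32217) = 111.789° → normalised to [0°, 360°): 111.789°.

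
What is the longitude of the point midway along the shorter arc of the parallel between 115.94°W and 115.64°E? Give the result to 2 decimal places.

Signed shortest Δλ from -115.94° to +115.64° is -128.42°.
Midpoint longitude = -115.94° + (-128.42°)/2 = -115.94° − 64.21° = -180.15°.
Normalise into (−180°, 180°]: +179.85°.
(The naïve average (-115.94 + +115.64)/2 = -0.15° is on the wrong side of the globe.)

179.85°E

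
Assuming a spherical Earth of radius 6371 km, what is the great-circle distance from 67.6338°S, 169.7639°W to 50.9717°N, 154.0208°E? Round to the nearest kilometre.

13529 km

Δλ = 154.0208 − -169.7639 = 323.7847°; wrapped into (−180°, 180°]: -36.2153°.
Δφ = 50.9717 − -67.6338 = 118.6055°.
a = sin²(Δφ/2) + cos φ₁ · cos φ₂ · sin²(Δλ/2) = 0.762535.
c = 2·atan2(√a, √(1−a)) = 2.12359 rad → d = 6371·c ≈ 13529.41 km.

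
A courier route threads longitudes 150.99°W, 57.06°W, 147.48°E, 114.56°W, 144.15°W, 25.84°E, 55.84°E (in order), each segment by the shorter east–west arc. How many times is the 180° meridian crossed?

Leg 1: -150.99° → -57.06°, shortest Δλ = 93.93° (east) — does not cross 180°.
Leg 2: -57.06° → +147.48°, shortest Δλ = -155.46° (west) — crosses 180°.
Leg 3: +147.48° → -114.56°, shortest Δλ = 97.96° (east) — crosses 180°.
Leg 4: -114.56° → -144.15°, shortest Δλ = -29.59° (west) — does not cross 180°.
Leg 5: -144.15° → +25.84°, shortest Δλ = 169.99° (east) — does not cross 180°.
Leg 6: +25.84° → +55.84°, shortest Δλ = 30.0° (east) — does not cross 180°.
Total crossings: 2.

2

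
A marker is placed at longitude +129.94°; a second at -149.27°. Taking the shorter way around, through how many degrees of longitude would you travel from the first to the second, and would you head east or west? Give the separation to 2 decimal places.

Raw difference: -149.27 − 129.94 = -279.21°.
Normalise into (−180°, 180°]: -279.21° + 360° = 80.79°.
Positive ⇒ the second point lies to the east; separation 80.79°.

80.79° east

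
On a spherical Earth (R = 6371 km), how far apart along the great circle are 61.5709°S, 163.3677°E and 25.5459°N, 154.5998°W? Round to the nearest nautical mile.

Δλ = -154.5998 − 163.3677 = -317.9675°; wrapped into (−180°, 180°]: 42.0325°.
Δφ = 25.5459 − -61.5709 = 87.1168°.
a = sin²(Δφ/2) + cos φ₁ · cos φ₂ · sin²(Δλ/2) = 0.530095.
c = 2·atan2(√a, √(1−a)) = 1.63102 rad → d = 6371·c ≈ 10391.25 km ≈ 5610.82 nmi.

5611 nmi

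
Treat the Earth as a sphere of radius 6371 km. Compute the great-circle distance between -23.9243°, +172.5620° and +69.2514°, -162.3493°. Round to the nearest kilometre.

Δλ = -162.3493 − 172.5620 = -334.9113°; wrapped into (−180°, 180°]: 25.0887°.
Δφ = 69.2514 − -23.9243 = 93.1757°.
a = sin²(Δφ/2) + cos φ₁ · cos φ₂ · sin²(Δλ/2) = 0.542975.
c = 2·atan2(√a, √(1−a)) = 1.65685 rad → d = 6371·c ≈ 10555.81 km.

10556 km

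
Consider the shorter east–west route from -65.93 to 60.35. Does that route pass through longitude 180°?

No

Signed shortest Δλ = ((60.35 − -65.93 + 180) mod 360) − 180 = 126.28°.
Going east by 126.28° from -65.93° reaches +60.35° without touching 180°.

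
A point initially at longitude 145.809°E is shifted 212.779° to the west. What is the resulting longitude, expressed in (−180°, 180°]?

66.970°W

Start at +145.809°; shift −212.779° → -66.970°.
-66.970° already lies in (−180°, 180°].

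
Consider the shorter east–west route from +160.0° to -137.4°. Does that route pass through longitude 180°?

Yes

Naïve |-137.4 − 160.0| = 297.4° > 180°, so the shorter arc goes the other way round — across 180°.
Signed shortest Δλ = ((-137.4 − 160.0 + 180) mod 360) − 180 = 62.6°.
Going east by 62.6° from +160.0° passes through 180° before reaching -137.4°.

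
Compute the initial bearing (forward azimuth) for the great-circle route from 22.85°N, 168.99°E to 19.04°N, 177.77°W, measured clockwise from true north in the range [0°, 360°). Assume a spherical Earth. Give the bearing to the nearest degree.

Δλ = -177.77 − 168.99 = -346.76°; wrapped into (−180°, 180°]: 13.24°.
θ = atan2( sin Δλ · cos φ₂ , cos φ₁ · sin φ₂ − sin φ₁ · cos φ₂ · cos Δλ )
  = atan2(0.21650, -0.05669) = 104.674° → normalised to [0°, 360°): 104.674°.

105°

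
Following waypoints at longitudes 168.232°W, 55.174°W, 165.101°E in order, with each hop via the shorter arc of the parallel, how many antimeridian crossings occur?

1

Leg 1: -168.232° → -55.174°, shortest Δλ = 113.058° (east) — does not cross 180°.
Leg 2: -55.174° → +165.101°, shortest Δλ = -139.725° (west) — crosses 180°.
Total crossings: 1.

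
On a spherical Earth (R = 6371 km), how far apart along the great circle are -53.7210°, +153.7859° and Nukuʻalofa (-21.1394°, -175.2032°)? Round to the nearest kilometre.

4471 km

Δλ = -175.2032 − 153.7859 = -328.9891°; wrapped into (−180°, 180°]: 31.0109°.
Δφ = -21.1394 − -53.7210 = 32.5816°.
a = sin²(Δφ/2) + cos φ₁ · cos φ₂ · sin²(Δλ/2) = 0.118129.
c = 2·atan2(√a, √(1−a)) = 0.70171 rad → d = 6371·c ≈ 4470.57 km.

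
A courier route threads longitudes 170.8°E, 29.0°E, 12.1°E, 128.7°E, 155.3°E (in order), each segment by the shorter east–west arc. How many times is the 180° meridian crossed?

0

Leg 1: +170.8° → +29.0°, shortest Δλ = -141.8° (west) — does not cross 180°.
Leg 2: +29.0° → +12.1°, shortest Δλ = -16.9° (west) — does not cross 180°.
Leg 3: +12.1° → +128.7°, shortest Δλ = 116.6° (east) — does not cross 180°.
Leg 4: +128.7° → +155.3°, shortest Δλ = 26.6° (east) — does not cross 180°.
Total crossings: 0.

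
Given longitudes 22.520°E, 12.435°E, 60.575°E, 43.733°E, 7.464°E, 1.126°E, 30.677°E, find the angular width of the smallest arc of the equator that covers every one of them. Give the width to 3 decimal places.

Sort the longitudes: +1.126°, +7.464°, +12.435°, +22.520°, +30.677°, +43.733°, +60.575°.
Eastward gaps between consecutive values (wrapping around): 6.338°, 4.971°, 10.085°, 8.157°, 13.056°, 16.842°, 300.551°.
Largest gap = 300.551° ⇒ minimal covering band is its complement: 360° − 300.551° = 59.449°.
Band runs from +1.126° eastward to +60.575°.

59.449°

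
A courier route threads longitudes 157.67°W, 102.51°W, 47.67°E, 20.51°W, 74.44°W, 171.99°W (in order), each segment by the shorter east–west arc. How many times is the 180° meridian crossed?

Leg 1: -157.67° → -102.51°, shortest Δλ = 55.16° (east) — does not cross 180°.
Leg 2: -102.51° → +47.67°, shortest Δλ = 150.18° (east) — does not cross 180°.
Leg 3: +47.67° → -20.51°, shortest Δλ = -68.18° (west) — does not cross 180°.
Leg 4: -20.51° → -74.44°, shortest Δλ = -53.93° (west) — does not cross 180°.
Leg 5: -74.44° → -171.99°, shortest Δλ = -97.55° (west) — does not cross 180°.
Total crossings: 0.

0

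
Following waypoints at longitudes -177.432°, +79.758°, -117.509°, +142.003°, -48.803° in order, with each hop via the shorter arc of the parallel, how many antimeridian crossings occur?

Leg 1: -177.432° → +79.758°, shortest Δλ = -102.81° (west) — crosses 180°.
Leg 2: +79.758° → -117.509°, shortest Δλ = 162.733° (east) — crosses 180°.
Leg 3: -117.509° → +142.003°, shortest Δλ = -100.488° (west) — crosses 180°.
Leg 4: +142.003° → -48.803°, shortest Δλ = 169.194° (east) — crosses 180°.
Total crossings: 4.

4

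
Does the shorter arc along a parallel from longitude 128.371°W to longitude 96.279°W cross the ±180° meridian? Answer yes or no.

No

Signed shortest Δλ = ((-96.279 − -128.371 + 180) mod 360) − 180 = 32.092°.
Going east by 32.092° from -128.371° reaches -96.279° without touching 180°.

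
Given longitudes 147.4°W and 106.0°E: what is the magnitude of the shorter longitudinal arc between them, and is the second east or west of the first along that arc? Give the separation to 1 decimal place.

Raw difference: 106.0 − -147.4 = 253.4°.
Normalise into (−180°, 180°]: 253.4° − 360° = -106.6°.
Negative ⇒ the second point lies to the west; separation 106.6°.

106.6° west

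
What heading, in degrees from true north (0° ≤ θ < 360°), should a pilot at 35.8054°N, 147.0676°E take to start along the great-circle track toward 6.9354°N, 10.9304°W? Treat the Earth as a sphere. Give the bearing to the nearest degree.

Δλ = -10.9304 − 147.0676 = -157.9980°.
θ = atan2( sin Δλ · cos φ₂ , cos φ₁ · sin φ₂ − sin φ₁ · cos φ₂ · cos Δλ )
  = atan2(-0.37190, 0.63639) = -30.302° → normalised to [0°, 360°): 329.698°.

330°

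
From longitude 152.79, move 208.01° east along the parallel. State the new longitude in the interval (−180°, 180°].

+0.80°

Start at +152.79°; shift +208.01° → +360.80°.
+360.80° lies outside (−180°, 180°]; subtract 360° → +0.80°.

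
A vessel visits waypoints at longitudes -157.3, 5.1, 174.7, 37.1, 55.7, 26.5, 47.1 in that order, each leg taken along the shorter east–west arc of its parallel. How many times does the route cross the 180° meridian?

0

Leg 1: -157.3° → +5.1°, shortest Δλ = 162.4° (east) — does not cross 180°.
Leg 2: +5.1° → +174.7°, shortest Δλ = 169.6° (east) — does not cross 180°.
Leg 3: +174.7° → +37.1°, shortest Δλ = -137.6° (west) — does not cross 180°.
Leg 4: +37.1° → +55.7°, shortest Δλ = 18.6° (east) — does not cross 180°.
Leg 5: +55.7° → +26.5°, shortest Δλ = -29.2° (west) — does not cross 180°.
Leg 6: +26.5° → +47.1°, shortest Δλ = 20.6° (east) — does not cross 180°.
Total crossings: 0.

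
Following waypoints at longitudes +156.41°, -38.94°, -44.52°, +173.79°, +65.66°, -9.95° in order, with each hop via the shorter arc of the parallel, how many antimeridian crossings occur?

2

Leg 1: +156.41° → -38.94°, shortest Δλ = 164.65° (east) — crosses 180°.
Leg 2: -38.94° → -44.52°, shortest Δλ = -5.58° (west) — does not cross 180°.
Leg 3: -44.52° → +173.79°, shortest Δλ = -141.69° (west) — crosses 180°.
Leg 4: +173.79° → +65.66°, shortest Δλ = -108.13° (west) — does not cross 180°.
Leg 5: +65.66° → -9.95°, shortest Δλ = -75.61° (west) — does not cross 180°.
Total crossings: 2.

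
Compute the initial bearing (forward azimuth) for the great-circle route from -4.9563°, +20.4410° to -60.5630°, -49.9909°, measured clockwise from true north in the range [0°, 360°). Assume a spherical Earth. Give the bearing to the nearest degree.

208°

Δλ = -49.9909 − 20.4410 = -70.4319°.
θ = atan2( sin Δλ · cos φ₂ , cos φ₁ · sin φ₂ − sin φ₁ · cos φ₂ · cos Δλ )
  = atan2(-0.46308, -0.85342) = -151.515° → normalised to [0°, 360°): 208.485°.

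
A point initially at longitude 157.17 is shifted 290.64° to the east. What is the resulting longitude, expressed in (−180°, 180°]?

Start at +157.17°; shift +290.64° → +447.81°.
+447.81° lies outside (−180°, 180°]; subtract 360° → +87.81°.

+87.81°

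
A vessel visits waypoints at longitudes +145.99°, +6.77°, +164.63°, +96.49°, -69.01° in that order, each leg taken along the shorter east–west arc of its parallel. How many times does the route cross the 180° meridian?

0

Leg 1: +145.99° → +6.77°, shortest Δλ = -139.22° (west) — does not cross 180°.
Leg 2: +6.77° → +164.63°, shortest Δλ = 157.86° (east) — does not cross 180°.
Leg 3: +164.63° → +96.49°, shortest Δλ = -68.14° (west) — does not cross 180°.
Leg 4: +96.49° → -69.01°, shortest Δλ = -165.5° (west) — does not cross 180°.
Total crossings: 0.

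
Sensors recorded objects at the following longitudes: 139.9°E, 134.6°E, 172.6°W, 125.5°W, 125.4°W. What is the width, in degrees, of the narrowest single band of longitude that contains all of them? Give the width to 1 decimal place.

100.0°

Sort the longitudes: -172.6°, -125.5°, -125.4°, +134.6°, +139.9°.
Eastward gaps between consecutive values (wrapping around): 47.1°, 0.1°, 260.0°, 5.3°, 47.5°.
Largest gap = 260.0° ⇒ minimal covering band is its complement: 360° − 260.0° = 100.0°.
Band runs from +134.6° eastward to -125.4°, crossing the antimeridian.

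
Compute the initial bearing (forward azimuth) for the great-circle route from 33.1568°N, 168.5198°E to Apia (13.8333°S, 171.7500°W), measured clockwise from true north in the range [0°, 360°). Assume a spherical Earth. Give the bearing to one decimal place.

154.9°

Δλ = -171.7500 − 168.5198 = -340.2698°; wrapped into (−180°, 180°]: 19.7302°.
θ = atan2( sin Δλ · cos φ₂ , cos φ₁ · sin φ₂ − sin φ₁ · cos φ₂ · cos Δλ )
  = atan2(0.32780, -0.70006) = 154.909° → normalised to [0°, 360°): 154.909°.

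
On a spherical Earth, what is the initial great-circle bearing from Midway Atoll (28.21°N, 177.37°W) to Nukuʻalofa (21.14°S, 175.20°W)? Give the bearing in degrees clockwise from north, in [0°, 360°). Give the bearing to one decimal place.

177.3°

Δλ = -175.20 − -177.37 = 2.17°.
θ = atan2( sin Δλ · cos φ₂ , cos φ₁ · sin φ₂ − sin φ₁ · cos φ₂ · cos Δλ )
  = atan2(0.03532, -0.75839) = 177.334° → normalised to [0°, 360°): 177.334°.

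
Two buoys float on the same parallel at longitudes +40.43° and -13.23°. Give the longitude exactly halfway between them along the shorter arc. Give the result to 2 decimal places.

Signed shortest Δλ from +40.43° to -13.23° is -53.66°.
Midpoint longitude = +40.43° + (-53.66°)/2 = +40.43° − 26.83° = +13.60°.

+13.60°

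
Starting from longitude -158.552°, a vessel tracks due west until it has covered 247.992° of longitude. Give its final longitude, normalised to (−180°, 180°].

Start at -158.552°; shift −247.992° → -406.544°.
-406.544° lies outside (−180°, 180°]; add 360° → -46.544°.

-46.544°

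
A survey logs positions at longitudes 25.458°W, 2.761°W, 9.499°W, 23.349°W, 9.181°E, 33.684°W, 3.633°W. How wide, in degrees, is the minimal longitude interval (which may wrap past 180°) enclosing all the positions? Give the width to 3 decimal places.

42.865°

Sort the longitudes: -33.684°, -25.458°, -23.349°, -9.499°, -3.633°, -2.761°, +9.181°.
Eastward gaps between consecutive values (wrapping around): 8.226°, 2.109°, 13.850°, 5.866°, 0.872°, 11.942°, 317.135°.
Largest gap = 317.135° ⇒ minimal covering band is its complement: 360° − 317.135° = 42.865°.
Band runs from -33.684° eastward to +9.181°.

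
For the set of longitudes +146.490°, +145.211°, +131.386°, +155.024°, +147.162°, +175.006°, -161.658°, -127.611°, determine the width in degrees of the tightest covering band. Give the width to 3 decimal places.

Sort the longitudes: -161.658°, -127.611°, +131.386°, +145.211°, +146.490°, +147.162°, +155.024°, +175.006°.
Eastward gaps between consecutive values (wrapping around): 34.047°, 258.997°, 13.825°, 1.279°, 0.672°, 7.862°, 19.982°, 23.336°.
Largest gap = 258.997° ⇒ minimal covering band is its complement: 360° − 258.997° = 101.003°.
Band runs from +131.386° eastward to -127.611°, crossing the antimeridian.

101.003°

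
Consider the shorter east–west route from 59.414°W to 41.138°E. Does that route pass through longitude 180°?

Signed shortest Δλ = ((41.138 − -59.414 + 180) mod 360) − 180 = 100.552°.
Going east by 100.552° from -59.414° reaches +41.138° without touching 180°.

No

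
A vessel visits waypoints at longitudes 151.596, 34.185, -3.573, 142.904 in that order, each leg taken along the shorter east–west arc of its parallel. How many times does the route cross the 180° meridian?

0

Leg 1: +151.596° → +34.185°, shortest Δλ = -117.411° (west) — does not cross 180°.
Leg 2: +34.185° → -3.573°, shortest Δλ = -37.758° (west) — does not cross 180°.
Leg 3: -3.573° → +142.904°, shortest Δλ = 146.477° (east) — does not cross 180°.
Total crossings: 0.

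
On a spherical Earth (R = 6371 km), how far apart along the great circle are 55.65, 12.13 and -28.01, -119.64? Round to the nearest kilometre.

15125 km

Δλ = -119.64 − 12.13 = -131.77°.
Δφ = -28.01 − 55.65 = -83.66°.
a = sin²(Δφ/2) + cos φ₁ · cos φ₂ · sin²(Δλ/2) = 0.859784.
c = 2·atan2(√a, √(1−a)) = 2.37398 rad → d = 6371·c ≈ 15124.60 km.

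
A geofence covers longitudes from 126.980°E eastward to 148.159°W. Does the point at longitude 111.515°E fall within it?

Band width going east from +126.980° to -148.159°: ((-148.159 − 126.980) mod 360) = 84.861°.
Offset of +111.515° east of the west edge: ((111.515 − 126.980) mod 360) = 344.535°.
344.535° > 84.861° ⇒ outside.

No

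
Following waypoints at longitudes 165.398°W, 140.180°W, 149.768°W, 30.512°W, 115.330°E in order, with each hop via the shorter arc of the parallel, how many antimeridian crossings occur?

Leg 1: -165.398° → -140.180°, shortest Δλ = 25.218° (east) — does not cross 180°.
Leg 2: -140.180° → -149.768°, shortest Δλ = -9.588° (west) — does not cross 180°.
Leg 3: -149.768° → -30.512°, shortest Δλ = 119.256° (east) — does not cross 180°.
Leg 4: -30.512° → +115.330°, shortest Δλ = 145.842° (east) — does not cross 180°.
Total crossings: 0.

0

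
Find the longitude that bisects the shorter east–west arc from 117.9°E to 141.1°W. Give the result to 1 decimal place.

168.4°E

Signed shortest Δλ from +117.9° to -141.1° is +101.0°.
Midpoint longitude = +117.9° + (+101.0°)/2 = +117.9° + 50.5° = +168.4°.
(The naïve average (+117.9 + -141.1)/2 = -11.6° is on the wrong side of the globe.)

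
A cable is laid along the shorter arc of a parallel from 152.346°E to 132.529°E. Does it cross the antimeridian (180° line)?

Signed shortest Δλ = ((132.529 − 152.346 + 180) mod 360) − 180 = -19.817°.
Going west by 19.817° from +152.346° reaches +132.529° without touching 180°.

No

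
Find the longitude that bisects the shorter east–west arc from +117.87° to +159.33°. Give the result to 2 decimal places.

Signed shortest Δλ from +117.87° to +159.33° is +41.46°.
Midpoint longitude = +117.87° + (+41.46°)/2 = +117.87° + 20.73° = +138.60°.

+138.60°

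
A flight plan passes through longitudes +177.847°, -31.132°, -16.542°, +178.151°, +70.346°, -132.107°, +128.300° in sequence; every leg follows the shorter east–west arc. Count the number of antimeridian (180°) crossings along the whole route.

4

Leg 1: +177.847° → -31.132°, shortest Δλ = 151.021° (east) — crosses 180°.
Leg 2: -31.132° → -16.542°, shortest Δλ = 14.59° (east) — does not cross 180°.
Leg 3: -16.542° → +178.151°, shortest Δλ = -165.307° (west) — crosses 180°.
Leg 4: +178.151° → +70.346°, shortest Δλ = -107.805° (west) — does not cross 180°.
Leg 5: +70.346° → -132.107°, shortest Δλ = 157.547° (east) — crosses 180°.
Leg 6: -132.107° → +128.300°, shortest Δλ = -99.593° (west) — crosses 180°.
Total crossings: 4.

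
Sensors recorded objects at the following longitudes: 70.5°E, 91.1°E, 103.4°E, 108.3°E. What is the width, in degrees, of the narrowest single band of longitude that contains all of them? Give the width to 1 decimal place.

Sort the longitudes: +70.5°, +91.1°, +103.4°, +108.3°.
Eastward gaps between consecutive values (wrapping around): 20.6°, 12.3°, 4.9°, 322.2°.
Largest gap = 322.2° ⇒ minimal covering band is its complement: 360° − 322.2° = 37.8°.
Band runs from +70.5° eastward to +108.3°.

37.8°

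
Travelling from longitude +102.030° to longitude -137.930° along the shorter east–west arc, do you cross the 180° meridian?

Yes

Naïve |-137.930 − 102.030| = 239.96° > 180°, so the shorter arc goes the other way round — across 180°.
Signed shortest Δλ = ((-137.930 − 102.030 + 180) mod 360) − 180 = 120.04°.
Going east by 120.04° from +102.030° passes through 180° before reaching -137.930°.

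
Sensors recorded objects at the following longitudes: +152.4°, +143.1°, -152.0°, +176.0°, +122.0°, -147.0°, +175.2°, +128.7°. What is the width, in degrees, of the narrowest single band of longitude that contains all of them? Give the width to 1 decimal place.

Sort the longitudes: -152.0°, -147.0°, +122.0°, +128.7°, +143.1°, +152.4°, +175.2°, +176.0°.
Eastward gaps between consecutive values (wrapping around): 5.0°, 269.0°, 6.7°, 14.4°, 9.3°, 22.8°, 0.8°, 32.0°.
Largest gap = 269.0° ⇒ minimal covering band is its complement: 360° − 269.0° = 91.0°.
Band runs from +122.0° eastward to -147.0°, crossing the antimeridian.

91.0°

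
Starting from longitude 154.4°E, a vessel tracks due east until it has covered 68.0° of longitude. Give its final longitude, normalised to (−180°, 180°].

137.6°W

Start at +154.4°; shift +68.0° → +222.4°.
+222.4° lies outside (−180°, 180°]; subtract 360° → -137.6°.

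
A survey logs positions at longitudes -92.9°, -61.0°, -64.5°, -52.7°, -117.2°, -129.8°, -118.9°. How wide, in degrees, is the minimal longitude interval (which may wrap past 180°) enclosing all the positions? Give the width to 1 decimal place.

Sort the longitudes: -129.8°, -118.9°, -117.2°, -92.9°, -64.5°, -61.0°, -52.7°.
Eastward gaps between consecutive values (wrapping around): 10.9°, 1.7°, 24.3°, 28.4°, 3.5°, 8.3°, 282.9°.
Largest gap = 282.9° ⇒ minimal covering band is its complement: 360° − 282.9° = 77.1°.
Band runs from -129.8° eastward to -52.7°.

77.1°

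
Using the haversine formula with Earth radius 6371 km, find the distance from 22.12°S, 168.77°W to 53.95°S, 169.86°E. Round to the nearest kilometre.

Δλ = 169.86 − -168.77 = 338.63°; wrapped into (−180°, 180°]: -21.37°.
Δφ = -53.95 − -22.12 = -31.83°.
a = sin²(Δφ/2) + cos φ₁ · cos φ₂ · sin²(Δλ/2) = 0.093933.
c = 2·atan2(√a, √(1−a)) = 0.62300 rad → d = 6371·c ≈ 3969.11 km.

3969 km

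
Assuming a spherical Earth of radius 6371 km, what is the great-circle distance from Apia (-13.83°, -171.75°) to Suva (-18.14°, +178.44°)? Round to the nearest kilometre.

Δλ = 178.44 − -171.75 = 350.19°; wrapped into (−180°, 180°]: -9.81°.
Δφ = -18.14 − -13.83 = -4.31°.
a = sin²(Δφ/2) + cos φ₁ · cos φ₂ · sin²(Δλ/2) = 0.008160.
c = 2·atan2(√a, √(1−a)) = 0.18091 rad → d = 6371·c ≈ 1152.60 km.

1153 km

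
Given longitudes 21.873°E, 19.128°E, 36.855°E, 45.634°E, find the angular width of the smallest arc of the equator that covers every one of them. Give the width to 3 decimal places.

Sort the longitudes: +19.128°, +21.873°, +36.855°, +45.634°.
Eastward gaps between consecutive values (wrapping around): 2.745°, 14.982°, 8.779°, 333.494°.
Largest gap = 333.494° ⇒ minimal covering band is its complement: 360° − 333.494° = 26.506°.
Band runs from +19.128° eastward to +45.634°.

26.506°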